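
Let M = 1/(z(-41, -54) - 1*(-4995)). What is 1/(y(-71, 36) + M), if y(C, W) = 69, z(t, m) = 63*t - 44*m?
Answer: 4788/330373 ≈ 0.014493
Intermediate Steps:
z(t, m) = -44*m + 63*t
M = 1/4788 (M = 1/((-44*(-54) + 63*(-41)) - 1*(-4995)) = 1/((2376 - 2583) + 4995) = 1/(-207 + 4995) = 1/4788 ≈ 0.00020886)
1/(y(-71, 36) + M) = 1/(69 + 1/4788) = 1/(330373/4788) = 4788/330373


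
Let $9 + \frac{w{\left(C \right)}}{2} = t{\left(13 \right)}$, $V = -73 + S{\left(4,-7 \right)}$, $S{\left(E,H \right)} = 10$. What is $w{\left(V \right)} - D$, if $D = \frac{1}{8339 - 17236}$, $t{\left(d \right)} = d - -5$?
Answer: $\frac{160147}{8897} \approx 18.0$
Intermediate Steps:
$V = -63$ ($V = -73 + 10 = -63$)
$t{\left(d \right)} = 5 + d$ ($t{\left(d \right)} = d + 5 = 5 + d$)
$w{\left(C \right)} = 18$ ($w{\left(C \right)} = -18 + 2 \left(5 + 13\right) = -18 + 2 \cdot 18 = -18 + 36 = 18$)
$D = - \frac{1}{8897}$ ($D = \frac{1}{-8897} = - \frac{1}{8897} \approx -0.0001124$)
$w{\left(V \right)} - D = 18 - - \frac{1}{8897} = 18 + \frac{1}{8897} = \frac{160147}{8897}$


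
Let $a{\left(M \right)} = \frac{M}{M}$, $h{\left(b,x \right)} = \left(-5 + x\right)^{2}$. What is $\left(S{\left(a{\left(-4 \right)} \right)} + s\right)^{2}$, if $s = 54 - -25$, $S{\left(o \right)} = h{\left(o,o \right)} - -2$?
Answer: $9409$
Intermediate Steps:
$a{\left(M \right)} = 1$
$S{\left(o \right)} = 2 + \left(-5 + o\right)^{2}$ ($S{\left(o \right)} = \left(-5 + o\right)^{2} - -2 = \left(-5 + o\right)^{2} + 2 = 2 + \left(-5 + o\right)^{2}$)
$s = 79$ ($s = 54 + 25 = 79$)
$\left(S{\left(a{\left(-4 \right)} \right)} + s\right)^{2} = \left(\left(2 + \left(-5 + 1\right)^{2}\right) + 79\right)^{2} = \left(\left(2 + \left(-4\right)^{2}\right) + 79\right)^{2} = \left(\left(2 + 16\right) + 79\right)^{2} = \left(18 + 79\right)^{2} = 97^{2} = 9409$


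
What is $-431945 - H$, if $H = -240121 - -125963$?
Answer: $-317787$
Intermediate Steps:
$H = -114158$ ($H = -240121 + 125963 = -114158$)
$-431945 - H = -431945 - -114158 = -431945 + 114158 = -317787$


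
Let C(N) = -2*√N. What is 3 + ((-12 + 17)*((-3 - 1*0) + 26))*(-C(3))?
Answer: 3 + 230*√3 ≈ 401.37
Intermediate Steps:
3 + ((-12 + 17)*((-3 - 1*0) + 26))*(-C(3)) = 3 + ((-12 + 17)*((-3 - 1*0) + 26))*(-(-2)*√3) = 3 + (5*((-3 + 0) + 26))*(2*√3) = 3 + (5*(-3 + 26))*(2*√3) = 3 + (5*23)*(2*√3) = 3 + 115*(2*√3) = 3 + 230*√3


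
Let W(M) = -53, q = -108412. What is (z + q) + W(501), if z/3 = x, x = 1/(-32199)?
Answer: -1164154846/10733 ≈ -1.0847e+5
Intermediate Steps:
x = -1/32199 ≈ -3.1057e-5
z = -1/10733 (z = 3*(-1/32199) = -1/10733 ≈ -9.3171e-5)
(z + q) + W(501) = (-1/10733 - 108412) - 53 = -1163585997/10733 - 53 = -1164154846/10733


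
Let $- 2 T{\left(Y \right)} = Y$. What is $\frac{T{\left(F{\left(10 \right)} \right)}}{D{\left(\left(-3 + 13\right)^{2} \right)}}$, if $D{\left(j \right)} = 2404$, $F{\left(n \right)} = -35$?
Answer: $\frac{35}{4808} \approx 0.0072795$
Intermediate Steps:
$T{\left(Y \right)} = - \frac{Y}{2}$
$\frac{T{\left(F{\left(10 \right)} \right)}}{D{\left(\left(-3 + 13\right)^{2} \right)}} = \frac{\left(- \frac{1}{2}\right) \left(-35\right)}{2404} = \frac{35}{2} \cdot \frac{1}{2404} = \frac{35}{4808}$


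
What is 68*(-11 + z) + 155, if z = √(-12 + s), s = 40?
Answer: -593 + 136*√7 ≈ -233.18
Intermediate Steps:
z = 2*√7 (z = √(-12 + 40) = √28 = 2*√7 ≈ 5.2915)
68*(-11 + z) + 155 = 68*(-11 + 2*√7) + 155 = (-748 + 136*√7) + 155 = -593 + 136*√7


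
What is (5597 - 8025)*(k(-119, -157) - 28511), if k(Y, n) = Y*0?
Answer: 69224708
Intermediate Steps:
k(Y, n) = 0
(5597 - 8025)*(k(-119, -157) - 28511) = (5597 - 8025)*(0 - 28511) = -2428*(-28511) = 69224708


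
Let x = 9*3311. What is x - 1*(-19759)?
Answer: 49558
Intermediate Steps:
x = 29799
x - 1*(-19759) = 29799 - 1*(-19759) = 29799 + 19759 = 49558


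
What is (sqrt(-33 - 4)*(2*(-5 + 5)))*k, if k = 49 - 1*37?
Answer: 0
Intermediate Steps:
k = 12 (k = 49 - 37 = 12)
(sqrt(-33 - 4)*(2*(-5 + 5)))*k = (sqrt(-33 - 4)*(2*(-5 + 5)))*12 = (sqrt(-37)*(2*0))*12 = ((I*sqrt(37))*0)*12 = 0*12 = 0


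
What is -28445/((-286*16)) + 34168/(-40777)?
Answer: 91231727/16963232 ≈ 5.3782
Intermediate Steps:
-28445/((-286*16)) + 34168/(-40777) = -28445/(-4576) + 34168*(-1/40777) = -28445*(-1/4576) - 34168/40777 = 28445/4576 - 34168/40777 = 91231727/16963232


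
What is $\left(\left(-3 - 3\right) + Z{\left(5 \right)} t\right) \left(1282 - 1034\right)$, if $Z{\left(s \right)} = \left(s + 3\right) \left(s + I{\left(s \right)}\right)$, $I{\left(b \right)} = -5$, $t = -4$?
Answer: $-1488$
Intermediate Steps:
$Z{\left(s \right)} = \left(-5 + s\right) \left(3 + s\right)$ ($Z{\left(s \right)} = \left(s + 3\right) \left(s - 5\right) = \left(3 + s\right) \left(-5 + s\right) = \left(-5 + s\right) \left(3 + s\right)$)
$\left(\left(-3 - 3\right) + Z{\left(5 \right)} t\right) \left(1282 - 1034\right) = \left(\left(-3 - 3\right) + \left(-15 + 5^{2} - 10\right) \left(-4\right)\right) \left(1282 - 1034\right) = \left(-6 + \left(-15 + 25 - 10\right) \left(-4\right)\right) 248 = \left(-6 + 0 \left(-4\right)\right) 248 = \left(-6 + 0\right) 248 = \left(-6\right) 248 = -1488$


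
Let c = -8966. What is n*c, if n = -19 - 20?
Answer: 349674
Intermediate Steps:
n = -39
n*c = -39*(-8966) = 349674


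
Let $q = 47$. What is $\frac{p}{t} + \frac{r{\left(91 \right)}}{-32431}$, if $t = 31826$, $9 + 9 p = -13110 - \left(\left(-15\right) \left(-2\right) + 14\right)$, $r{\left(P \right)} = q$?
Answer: $- \frac{440351651}{9289341054} \approx -0.047404$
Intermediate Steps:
$r{\left(P \right)} = 47$
$p = - \frac{13163}{9}$ ($p = -1 + \frac{-13110 - \left(\left(-15\right) \left(-2\right) + 14\right)}{9} = -1 + \frac{-13110 - \left(30 + 14\right)}{9} = -1 + \frac{-13110 - 44}{9} = -1 + \frac{1}{9} \left(-13154\right) = -1 - \frac{13154}{9} = - \frac{13163}{9} \approx -1462.6$)
$\frac{p}{t} + \frac{r{\left(91 \right)}}{-32431} = - \frac{13163}{9 \cdot 31826} + \frac{47}{-32431} = \left(- \frac{13163}{9}\right) \frac{1}{31826} + 47 \left(- \frac{1}{32431}\right) = - \frac{13163}{286434} - \frac{47}{32431} = - \frac{440351651}{9289341054}$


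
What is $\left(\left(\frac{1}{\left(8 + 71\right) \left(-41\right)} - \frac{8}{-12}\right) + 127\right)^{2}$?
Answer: $\frac{1538924605156}{94420089} \approx 16299.0$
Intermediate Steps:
$\left(\left(\frac{1}{\left(8 + 71\right) \left(-41\right)} - \frac{8}{-12}\right) + 127\right)^{2} = \left(\left(\frac{1}{79} \left(- \frac{1}{41}\right) - - \frac{2}{3}\right) + 127\right)^{2} = \left(\left(\frac{1}{79} \left(- \frac{1}{41}\right) + \frac{2}{3}\right) + 127\right)^{2} = \left(\left(- \frac{1}{3239} + \frac{2}{3}\right) + 127\right)^{2} = \left(\frac{6475}{9717} + 127\right)^{2} = \left(\frac{1240534}{9717}\right)^{2} = \frac{1538924605156}{94420089}$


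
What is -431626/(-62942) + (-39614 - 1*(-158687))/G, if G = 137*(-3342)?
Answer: 31687832973/4803041078 ≈ 6.5975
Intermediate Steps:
G = -457854
-431626/(-62942) + (-39614 - 1*(-158687))/G = -431626/(-62942) + (-39614 - 1*(-158687))/(-457854) = -431626*(-1/62942) + (-39614 + 158687)*(-1/457854) = 215813/31471 + 119073*(-1/457854) = 215813/31471 - 39691/152618 = 31687832973/4803041078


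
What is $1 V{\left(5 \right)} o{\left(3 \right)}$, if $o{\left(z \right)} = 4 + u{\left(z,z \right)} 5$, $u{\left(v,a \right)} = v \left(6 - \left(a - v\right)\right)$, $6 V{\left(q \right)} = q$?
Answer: $\frac{235}{3} \approx 78.333$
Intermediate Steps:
$V{\left(q \right)} = \frac{q}{6}$
$u{\left(v,a \right)} = v \left(6 + v - a\right)$
$o{\left(z \right)} = 4 + 30 z$ ($o{\left(z \right)} = 4 + z \left(6 + z - z\right) 5 = 4 + z 6 \cdot 5 = 4 + 6 z 5 = 4 + 30 z$)
$1 V{\left(5 \right)} o{\left(3 \right)} = 1 \cdot \frac{1}{6} \cdot 5 \left(4 + 30 \cdot 3\right) = 1 \cdot \frac{5}{6} \left(4 + 90\right) = \frac{5}{6} \cdot 94 = \frac{235}{3}$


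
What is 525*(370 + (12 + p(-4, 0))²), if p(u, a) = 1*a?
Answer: 269850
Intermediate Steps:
p(u, a) = a
525*(370 + (12 + p(-4, 0))²) = 525*(370 + (12 + 0)²) = 525*(370 + 12²) = 525*(370 + 144) = 525*514 = 269850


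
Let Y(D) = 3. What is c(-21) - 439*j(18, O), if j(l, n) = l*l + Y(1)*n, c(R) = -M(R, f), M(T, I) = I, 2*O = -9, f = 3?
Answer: -272625/2 ≈ -1.3631e+5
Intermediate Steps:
O = -9/2 (O = (½)*(-9) = -9/2 ≈ -4.5000)
c(R) = -3 (c(R) = -1*3 = -3)
j(l, n) = l² + 3*n (j(l, n) = l*l + 3*n = l² + 3*n)
c(-21) - 439*j(18, O) = -3 - 439*(18² + 3*(-9/2)) = -3 - 439*(324 - 27/2) = -3 - 439*621/2 = -3 - 272619/2 = -272625/2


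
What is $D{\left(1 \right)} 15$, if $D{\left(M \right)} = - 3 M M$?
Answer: $-45$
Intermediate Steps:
$D{\left(M \right)} = - 3 M^{2}$
$D{\left(1 \right)} 15 = - 3 \cdot 1^{2} \cdot 15 = \left(-3\right) 1 \cdot 15 = \left(-3\right) 15 = -45$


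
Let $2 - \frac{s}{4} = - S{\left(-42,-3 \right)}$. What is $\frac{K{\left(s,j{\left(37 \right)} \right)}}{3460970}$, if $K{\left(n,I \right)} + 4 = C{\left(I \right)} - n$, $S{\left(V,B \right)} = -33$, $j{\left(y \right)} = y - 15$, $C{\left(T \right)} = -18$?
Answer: $\frac{51}{1730485} \approx 2.9471 \cdot 10^{-5}$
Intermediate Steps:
$j{\left(y \right)} = -15 + y$
$s = -124$ ($s = 8 - 4 \left(\left(-1\right) \left(-33\right)\right) = 8 - 132 = -124$)
$K{\left(n,I \right)} = -22 - n$ ($K{\left(n,I \right)} = -4 - \left(18 + n\right) = -22 - n$)
$\frac{K{\left(s,j{\left(37 \right)} \right)}}{3460970} = \frac{-22 - -124}{3460970} = \left(-22 + 124\right) \frac{1}{3460970} = 102 \cdot \frac{1}{3460970} = \frac{51}{1730485}$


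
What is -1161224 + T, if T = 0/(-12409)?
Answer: -1161224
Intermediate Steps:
T = 0 (T = 0*(-1/12409) = 0)
-1161224 + T = -1161224 + 0 = -1161224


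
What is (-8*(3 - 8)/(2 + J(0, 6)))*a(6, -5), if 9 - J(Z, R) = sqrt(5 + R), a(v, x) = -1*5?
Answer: -20 - 20*sqrt(11)/11 ≈ -26.030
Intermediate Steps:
a(v, x) = -5
J(Z, R) = 9 - sqrt(5 + R)
(-8*(3 - 8)/(2 + J(0, 6)))*a(6, -5) = -8*(3 - 8)/(2 + (9 - sqrt(5 + 6)))*(-5) = -(-40)/(2 + (9 - sqrt(11)))*(-5) = -(-40)/(11 - sqrt(11))*(-5) = (40/(11 - sqrt(11)))*(-5) = -200/(11 - sqrt(11))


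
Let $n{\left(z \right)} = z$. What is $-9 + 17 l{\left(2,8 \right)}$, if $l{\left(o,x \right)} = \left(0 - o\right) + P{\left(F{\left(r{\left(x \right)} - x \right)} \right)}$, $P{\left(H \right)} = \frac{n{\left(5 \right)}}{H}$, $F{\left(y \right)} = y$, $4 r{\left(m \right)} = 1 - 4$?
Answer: $- \frac{369}{7} \approx -52.714$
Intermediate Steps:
$r{\left(m \right)} = - \frac{3}{4}$ ($r{\left(m \right)} = \frac{1 - 4}{4} = \frac{1}{4} \left(-3\right) = - \frac{3}{4}$)
$P{\left(H \right)} = \frac{5}{H}$
$l{\left(o,x \right)} = - o + \frac{5}{- \frac{3}{4} - x}$ ($l{\left(o,x \right)} = \left(0 - o\right) + \frac{5}{- \frac{3}{4} - x} = - o + \frac{5}{- \frac{3}{4} - x}$)
$-9 + 17 l{\left(2,8 \right)} = -9 + 17 \frac{-20 - 2 \left(3 + 4 \cdot 8\right)}{3 + 4 \cdot 8} = -9 + 17 \frac{-20 - 2 \left(3 + 32\right)}{3 + 32} = -9 + 17 \frac{-20 - 2 \cdot 35}{35} = -9 + 17 \frac{-20 - 70}{35} = -9 + 17 \cdot \frac{1}{35} \left(-90\right) = -9 + 17 \left(- \frac{18}{7}\right) = -9 - \frac{306}{7} = - \frac{369}{7}$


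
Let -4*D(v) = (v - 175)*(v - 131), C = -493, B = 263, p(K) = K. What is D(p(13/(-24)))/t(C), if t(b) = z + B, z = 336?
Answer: -13300441/1380096 ≈ -9.6373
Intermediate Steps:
D(v) = -(-175 + v)*(-131 + v)/4 (D(v) = -(v - 175)*(v - 131)/4 = -(-175 + v)*(-131 + v)/4)
t(b) = 599 (t(b) = 336 + 263 = 599)
D(p(13/(-24)))/t(C) = (-22925/4 - (13/(-24))**2/4 + 153*(13/(-24))/2)/599 = (-22925/4 - (13*(-1/24))**2/4 + 153*(13*(-1/24))/2)*(1/599) = (-22925/4 - (-13/24)**2/4 + (153/2)*(-13/24))*(1/599) = (-22925/4 - 1/4*169/576 - 663/16)*(1/599) = (-22925/4 - 169/2304 - 663/16)*(1/599) = -13300441/2304*1/599 = -13300441/1380096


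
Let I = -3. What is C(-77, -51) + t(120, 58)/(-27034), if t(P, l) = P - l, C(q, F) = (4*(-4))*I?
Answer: 648785/13517 ≈ 47.998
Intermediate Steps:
C(q, F) = 48 (C(q, F) = (4*(-4))*(-3) = -16*(-3) = 48)
C(-77, -51) + t(120, 58)/(-27034) = 48 + (120 - 1*58)/(-27034) = 48 + (120 - 58)*(-1/27034) = 48 + 62*(-1/27034) = 48 - 31/13517 = 648785/13517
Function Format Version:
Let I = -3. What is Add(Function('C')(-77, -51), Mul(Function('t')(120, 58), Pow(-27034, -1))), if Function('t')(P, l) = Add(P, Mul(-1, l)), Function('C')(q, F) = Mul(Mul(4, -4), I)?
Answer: Rational(648785, 13517) ≈ 47.998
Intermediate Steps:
Function('C')(q, F) = 48 (Function('C')(q, F) = Mul(Mul(4, -4), -3) = Mul(-16, -3) = 48)
Add(Function('C')(-77, -51), Mul(Function('t')(120, 58), Pow(-27034, -1))) = Add(48, Mul(Add(120, Mul(-1, 58)), Pow(-27034, -1))) = Add(48, Mul(Add(120, -58), Rational(-1, 27034))) = Add(48, Mul(62, Rational(-1, 27034))) = Add(48, Rational(-31, 13517)) = Rational(648785, 13517)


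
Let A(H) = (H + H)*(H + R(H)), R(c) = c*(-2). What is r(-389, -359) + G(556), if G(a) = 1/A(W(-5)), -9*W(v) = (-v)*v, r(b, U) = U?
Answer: -448831/1250 ≈ -359.06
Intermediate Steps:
R(c) = -2*c
W(v) = v²/9 (W(v) = -(-v)*v/9 = -(-1)*v²/9 = v²/9)
A(H) = -2*H² (A(H) = (H + H)*(H - 2*H) = (2*H)*(-H) = -2*H²)
G(a) = -81/1250 (G(a) = 1/(-2*((⅑)*(-5)²)²) = 1/(-2*((⅑)*25)²) = 1/(-2*(25/9)²) = 1/(-2*625/81) = 1/(-1250/81) = -81/1250)
r(-389, -359) + G(556) = -359 - 81/1250 = -448831/1250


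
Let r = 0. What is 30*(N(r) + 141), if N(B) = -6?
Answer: 4050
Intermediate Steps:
30*(N(r) + 141) = 30*(-6 + 141) = 30*135 = 4050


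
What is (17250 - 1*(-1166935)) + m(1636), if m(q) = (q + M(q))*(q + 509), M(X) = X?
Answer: 8202625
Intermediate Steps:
m(q) = 2*q*(509 + q) (m(q) = (q + q)*(q + 509) = (2*q)*(509 + q) = 2*q*(509 + q))
(17250 - 1*(-1166935)) + m(1636) = (17250 - 1*(-1166935)) + 2*1636*(509 + 1636) = (17250 + 1166935) + 2*1636*2145 = 1184185 + 7018440 = 8202625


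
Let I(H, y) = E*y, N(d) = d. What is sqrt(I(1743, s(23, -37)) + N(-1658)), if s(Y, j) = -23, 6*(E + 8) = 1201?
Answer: I*sqrt(218802)/6 ≈ 77.96*I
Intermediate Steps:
E = 1153/6 (E = -8 + (1/6)*1201 = -8 + 1201/6 = 1153/6 ≈ 192.17)
I(H, y) = 1153*y/6
sqrt(I(1743, s(23, -37)) + N(-1658)) = sqrt((1153/6)*(-23) - 1658) = sqrt(-26519/6 - 1658) = sqrt(-36467/6) = I*sqrt(218802)/6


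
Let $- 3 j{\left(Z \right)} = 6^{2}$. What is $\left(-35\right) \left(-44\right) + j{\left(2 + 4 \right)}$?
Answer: $1528$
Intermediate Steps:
$j{\left(Z \right)} = -12$ ($j{\left(Z \right)} = - \frac{6^{2}}{3} = \left(- \frac{1}{3}\right) 36 = -12$)
$\left(-35\right) \left(-44\right) + j{\left(2 + 4 \right)} = \left(-35\right) \left(-44\right) - 12 = 1540 - 12 = 1528$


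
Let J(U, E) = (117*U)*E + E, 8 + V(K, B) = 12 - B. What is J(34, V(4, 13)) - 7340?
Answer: -43151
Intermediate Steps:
V(K, B) = 4 - B (V(K, B) = -8 + (12 - B) = 4 - B)
J(U, E) = E + 117*E*U (J(U, E) = 117*E*U + E = E + 117*E*U)
J(34, V(4, 13)) - 7340 = (4 - 1*13)*(1 + 117*34) - 7340 = (4 - 13)*(1 + 3978) - 7340 = -9*3979 - 7340 = -35811 - 7340 = -43151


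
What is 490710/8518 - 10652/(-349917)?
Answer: 85899252403/1490296503 ≈ 57.639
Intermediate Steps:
490710/8518 - 10652/(-349917) = 490710*(1/8518) - 10652*(-1/349917) = 245355/4259 + 10652/349917 = 85899252403/1490296503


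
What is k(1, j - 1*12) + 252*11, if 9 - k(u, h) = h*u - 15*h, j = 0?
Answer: 2613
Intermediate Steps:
k(u, h) = 9 + 15*h - h*u (k(u, h) = 9 - (h*u - 15*h) = 9 - (-15*h + h*u) = 9 + (15*h - h*u) = 9 + 15*h - h*u)
k(1, j - 1*12) + 252*11 = (9 + 15*(0 - 1*12) - 1*(0 - 1*12)*1) + 252*11 = (9 + 15*(0 - 12) - 1*(0 - 12)*1) + 2772 = (9 + 15*(-12) - 1*(-12)*1) + 2772 = (9 - 180 + 12) + 2772 = -159 + 2772 = 2613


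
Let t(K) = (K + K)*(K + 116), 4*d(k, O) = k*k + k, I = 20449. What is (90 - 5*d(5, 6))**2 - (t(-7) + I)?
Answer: -64667/4 ≈ -16167.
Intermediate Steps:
d(k, O) = k/4 + k**2/4 (d(k, O) = (k*k + k)/4 = (k**2 + k)/4 = (k + k**2)/4 = k/4 + k**2/4)
t(K) = 2*K*(116 + K) (t(K) = (2*K)*(116 + K) = 2*K*(116 + K))
(90 - 5*d(5, 6))**2 - (t(-7) + I) = (90 - 5*5*(1 + 5)/4)**2 - (2*(-7)*(116 - 7) + 20449) = (90 - 5*5*6/4)**2 - (2*(-7)*109 + 20449) = (90 - 5*15/2)**2 - (-1526 + 20449) = (90 - 75/2)**2 - 1*18923 = (105/2)**2 - 18923 = 11025/4 - 18923 = -64667/4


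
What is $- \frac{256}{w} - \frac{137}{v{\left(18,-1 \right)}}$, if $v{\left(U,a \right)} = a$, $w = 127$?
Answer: $\frac{17143}{127} \approx 134.98$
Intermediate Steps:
$- \frac{256}{w} - \frac{137}{v{\left(18,-1 \right)}} = - \frac{256}{127} - \frac{137}{-1} = \left(-256\right) \frac{1}{127} - -137 = - \frac{256}{127} + 137 = \frac{17143}{127}$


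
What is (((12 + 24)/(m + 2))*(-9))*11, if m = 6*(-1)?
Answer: 891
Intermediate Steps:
m = -6
(((12 + 24)/(m + 2))*(-9))*11 = (((12 + 24)/(-6 + 2))*(-9))*11 = ((36/(-4))*(-9))*11 = ((36*(-1/4))*(-9))*11 = -9*(-9)*11 = 81*11 = 891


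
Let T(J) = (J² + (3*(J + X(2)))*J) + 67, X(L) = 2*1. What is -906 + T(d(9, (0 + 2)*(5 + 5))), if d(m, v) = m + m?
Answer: 565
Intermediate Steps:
X(L) = 2
d(m, v) = 2*m
T(J) = 67 + J² + J*(6 + 3*J) (T(J) = (J² + (3*(J + 2))*J) + 67 = (J² + (3*(2 + J))*J) + 67 = (J² + (6 + 3*J)*J) + 67 = (J² + J*(6 + 3*J)) + 67 = 67 + J² + J*(6 + 3*J))
-906 + T(d(9, (0 + 2)*(5 + 5))) = -906 + (67 + 4*(2*9)² + 6*(2*9)) = -906 + (67 + 4*18² + 6*18) = -906 + (67 + 4*324 + 108) = -906 + (67 + 1296 + 108) = -906 + 1471 = 565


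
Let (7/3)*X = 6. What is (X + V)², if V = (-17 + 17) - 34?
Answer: 48400/49 ≈ 987.75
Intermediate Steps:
X = 18/7 (X = (3/7)*6 = 18/7 ≈ 2.5714)
V = -34 (V = 0 - 34 = -34)
(X + V)² = (18/7 - 34)² = (-220/7)² = 48400/49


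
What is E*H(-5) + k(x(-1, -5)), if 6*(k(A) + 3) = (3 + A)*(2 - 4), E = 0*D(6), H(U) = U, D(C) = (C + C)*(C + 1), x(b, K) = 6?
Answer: -6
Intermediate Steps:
D(C) = 2*C*(1 + C) (D(C) = (2*C)*(1 + C) = 2*C*(1 + C))
E = 0 (E = 0*(2*6*(1 + 6)) = 0*(2*6*7) = 0*84 = 0)
k(A) = -4 - A/3 (k(A) = -3 + ((3 + A)*(2 - 4))/6 = -3 + ((3 + A)*(-2))/6 = -3 + (-6 - 2*A)/6 = -3 + (-1 - A/3) = -4 - A/3)
E*H(-5) + k(x(-1, -5)) = 0*(-5) + (-4 - ⅓*6) = 0 + (-4 - 2) = 0 - 6 = -6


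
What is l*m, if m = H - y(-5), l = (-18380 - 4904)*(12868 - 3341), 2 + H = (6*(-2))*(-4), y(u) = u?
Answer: -11313160068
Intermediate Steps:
H = 46 (H = -2 + (6*(-2))*(-4) = -2 - 12*(-4) = -2 + 48 = 46)
l = -221826668 (l = -23284*9527 = -221826668)
m = 51 (m = 46 - 1*(-5) = 46 + 5 = 51)
l*m = -221826668*51 = -11313160068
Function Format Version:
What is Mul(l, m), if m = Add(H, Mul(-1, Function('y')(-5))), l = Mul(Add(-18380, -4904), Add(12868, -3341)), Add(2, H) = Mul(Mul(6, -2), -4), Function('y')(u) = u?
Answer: -11313160068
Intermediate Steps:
H = 46 (H = Add(-2, Mul(Mul(6, -2), -4)) = Add(-2, Mul(-12, -4)) = Add(-2, 48) = 46)
l = -221826668 (l = Mul(-23284, 9527) = -221826668)
m = 51 (m = Add(46, Mul(-1, -5)) = Add(46, 5) = 51)
Mul(l, m) = Mul(-221826668, 51) = -11313160068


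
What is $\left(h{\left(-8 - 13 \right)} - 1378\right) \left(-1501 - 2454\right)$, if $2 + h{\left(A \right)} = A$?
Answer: $5540955$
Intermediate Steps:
$h{\left(A \right)} = -2 + A$
$\left(h{\left(-8 - 13 \right)} - 1378\right) \left(-1501 - 2454\right) = \left(\left(-2 - 21\right) - 1378\right) \left(-1501 - 2454\right) = \left(\left(-2 - 21\right) - 1378\right) \left(-3955\right) = \left(-23 - 1378\right) \left(-3955\right) = \left(-1401\right) \left(-3955\right) = 5540955$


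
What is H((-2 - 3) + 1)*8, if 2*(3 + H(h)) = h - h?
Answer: -24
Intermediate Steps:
H(h) = -3 (H(h) = -3 + (h - h)/2 = -3 + (½)*0 = -3 + 0 = -3)
H((-2 - 3) + 1)*8 = -3*8 = -24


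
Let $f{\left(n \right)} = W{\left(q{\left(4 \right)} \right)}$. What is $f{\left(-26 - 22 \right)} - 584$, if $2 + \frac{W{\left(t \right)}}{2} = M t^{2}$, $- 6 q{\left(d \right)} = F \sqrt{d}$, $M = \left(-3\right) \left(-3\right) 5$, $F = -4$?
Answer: $-428$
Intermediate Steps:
$M = 45$ ($M = 9 \cdot 5 = 45$)
$q{\left(d \right)} = \frac{2 \sqrt{d}}{3}$ ($q{\left(d \right)} = - \frac{\left(-4\right) \sqrt{d}}{6} = \frac{2 \sqrt{d}}{3}$)
$W{\left(t \right)} = -4 + 90 t^{2}$ ($W{\left(t \right)} = -4 + 2 \cdot 45 t^{2} = -4 + 90 t^{2}$)
$f{\left(n \right)} = 156$ ($f{\left(n \right)} = -4 + 90 \left(\frac{2 \sqrt{4}}{3}\right)^{2} = -4 + 90 \left(\frac{2}{3} \cdot 2\right)^{2} = -4 + 90 \left(\frac{4}{3}\right)^{2} = -4 + 90 \cdot \frac{16}{9} = -4 + 160 = 156$)
$f{\left(-26 - 22 \right)} - 584 = 156 - 584 = -428$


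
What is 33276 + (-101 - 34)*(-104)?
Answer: 47316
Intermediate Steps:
33276 + (-101 - 34)*(-104) = 33276 - 135*(-104) = 33276 + 14040 = 47316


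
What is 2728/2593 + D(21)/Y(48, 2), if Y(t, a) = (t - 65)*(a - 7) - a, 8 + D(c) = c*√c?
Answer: 205680/215219 + 21*√21/83 ≈ 2.1151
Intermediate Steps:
D(c) = -8 + c^(3/2) (D(c) = -8 + c*√c = -8 + c^(3/2))
Y(t, a) = -a + (-65 + t)*(-7 + a) (Y(t, a) = (-65 + t)*(-7 + a) - a = -a + (-65 + t)*(-7 + a))
2728/2593 + D(21)/Y(48, 2) = 2728/2593 + (-8 + 21^(3/2))/(455 - 66*2 - 7*48 + 2*48) = 2728*(1/2593) + (-8 + 21*√21)/(455 - 132 - 336 + 96) = 2728/2593 + (-8 + 21*√21)/83 = 2728/2593 + (-8 + 21*√21)*(1/83) = 2728/2593 + (-8/83 + 21*√21/83) = 205680/215219 + 21*√21/83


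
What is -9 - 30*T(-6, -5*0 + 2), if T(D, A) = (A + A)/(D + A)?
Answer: 21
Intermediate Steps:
T(D, A) = 2*A/(A + D) (T(D, A) = (2*A)/(A + D) = 2*A/(A + D))
-9 - 30*T(-6, -5*0 + 2) = -9 - 60*(-5*0 + 2)/((-5*0 + 2) - 6) = -9 - 60*(0 + 2)/((0 + 2) - 6) = -9 - 60*2/(2 - 6) = -9 - 60*2/(-4) = -9 - 60*2*(-1)/4 = -9 - 30*(-1) = -9 + 30 = 21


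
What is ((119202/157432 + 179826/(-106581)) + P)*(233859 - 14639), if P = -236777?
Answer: -36289664631302206745/699135833 ≈ -5.1906e+10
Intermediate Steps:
((119202/157432 + 179826/(-106581)) + P)*(233859 - 14639) = ((119202/157432 + 179826/(-106581)) - 236777)*(233859 - 14639) = ((119202*(1/157432) + 179826*(-1/106581)) - 236777)*219220 = ((59601/78716 - 59942/35527) - 236777)*219220 = (-2600949745/2796543332 - 236777)*219220 = -662159741470709/2796543332*219220 = -36289664631302206745/699135833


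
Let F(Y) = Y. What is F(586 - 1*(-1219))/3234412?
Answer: 1805/3234412 ≈ 0.00055806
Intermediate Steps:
F(586 - 1*(-1219))/3234412 = (586 - 1*(-1219))/3234412 = (586 + 1219)*(1/3234412) = 1805*(1/3234412) = 1805/3234412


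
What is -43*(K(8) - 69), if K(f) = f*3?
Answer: 1935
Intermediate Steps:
K(f) = 3*f
-43*(K(8) - 69) = -43*(3*8 - 69) = -43*(24 - 69) = -43*(-45) = 1935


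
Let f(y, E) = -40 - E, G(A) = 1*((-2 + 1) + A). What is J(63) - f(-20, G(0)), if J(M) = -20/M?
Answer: 2437/63 ≈ 38.683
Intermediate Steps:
G(A) = -1 + A (G(A) = 1*(-1 + A) = -1 + A)
J(63) - f(-20, G(0)) = -20/63 - (-40 - (-1 + 0)) = -20*1/63 - (-40 - 1*(-1)) = -20/63 - (-40 + 1) = -20/63 - 1*(-39) = -20/63 + 39 = 2437/63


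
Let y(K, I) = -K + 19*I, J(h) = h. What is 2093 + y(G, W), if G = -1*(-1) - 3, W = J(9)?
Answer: 2266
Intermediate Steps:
W = 9
G = -2 (G = 1 - 3 = -2)
2093 + y(G, W) = 2093 + (-1*(-2) + 19*9) = 2093 + (2 + 171) = 2093 + 173 = 2266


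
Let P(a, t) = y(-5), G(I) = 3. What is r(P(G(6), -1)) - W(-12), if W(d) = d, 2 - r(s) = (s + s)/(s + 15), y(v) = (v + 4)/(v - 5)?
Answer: 2112/151 ≈ 13.987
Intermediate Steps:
y(v) = (4 + v)/(-5 + v)
P(a, t) = ⅒ (P(a, t) = (4 - 5)/(-5 - 5) = -1/(-10) = -⅒*(-1) = ⅒)
r(s) = 2 - 2*s/(15 + s) (r(s) = 2 - (s + s)/(s + 15) = 2 - 2*s/(15 + s))
r(P(G(6), -1)) - W(-12) = 30/(15 + ⅒) - 1*(-12) = 30/(151/10) + 12 = 30*(10/151) + 12 = 300/151 + 12 = 2112/151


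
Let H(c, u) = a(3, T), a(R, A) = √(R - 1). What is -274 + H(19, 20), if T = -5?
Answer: -274 + √2 ≈ -272.59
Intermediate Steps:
a(R, A) = √(-1 + R)
H(c, u) = √2 (H(c, u) = √(-1 + 3) = √2)
-274 + H(19, 20) = -274 + √2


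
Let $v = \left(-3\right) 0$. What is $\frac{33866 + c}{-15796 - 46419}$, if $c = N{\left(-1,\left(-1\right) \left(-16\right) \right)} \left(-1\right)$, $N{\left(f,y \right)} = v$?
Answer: $- \frac{33866}{62215} \approx -0.54434$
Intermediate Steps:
$v = 0$
$N{\left(f,y \right)} = 0$
$c = 0$ ($c = 0 \left(-1\right) = 0$)
$\frac{33866 + c}{-15796 - 46419} = \frac{33866 + 0}{-15796 - 46419} = \frac{33866}{-62215} = 33866 \left(- \frac{1}{62215}\right) = - \frac{33866}{62215}$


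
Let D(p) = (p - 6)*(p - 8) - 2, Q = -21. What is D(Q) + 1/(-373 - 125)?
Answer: 388937/498 ≈ 781.00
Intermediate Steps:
D(p) = -2 + (-8 + p)*(-6 + p) (D(p) = (-6 + p)*(-8 + p) - 2 = (-8 + p)*(-6 + p) - 2 = -2 + (-8 + p)*(-6 + p))
D(Q) + 1/(-373 - 125) = (46 + (-21)² - 14*(-21)) + 1/(-373 - 125) = (46 + 441 + 294) + 1/(-498) = 781 - 1/498 = 388937/498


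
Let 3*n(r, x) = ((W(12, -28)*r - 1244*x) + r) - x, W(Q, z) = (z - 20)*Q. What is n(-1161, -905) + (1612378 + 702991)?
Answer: 2913469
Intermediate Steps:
W(Q, z) = Q*(-20 + z) (W(Q, z) = (-20 + z)*Q = Q*(-20 + z))
n(r, x) = -415*x - 575*r/3 (n(r, x) = ((((12*(-20 - 28))*r - 1244*x) + r) - x)/3 = ((((12*(-48))*r - 1244*x) + r) - x)/3 = (((-576*r - 1244*x) + r) - x)/3 = (((-1244*x - 576*r) + r) - x)/3 = ((-1244*x - 575*r) - x)/3 = (-1245*x - 575*r)/3 = -415*x - 575*r/3)
n(-1161, -905) + (1612378 + 702991) = (-415*(-905) - 575/3*(-1161)) + (1612378 + 702991) = (375575 + 222525) + 2315369 = 598100 + 2315369 = 2913469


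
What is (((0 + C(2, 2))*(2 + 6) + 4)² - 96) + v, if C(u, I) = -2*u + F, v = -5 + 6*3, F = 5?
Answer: 61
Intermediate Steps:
v = 13 (v = -5 + 18 = 13)
C(u, I) = 5 - 2*u (C(u, I) = -2*u + 5 = 5 - 2*u)
(((0 + C(2, 2))*(2 + 6) + 4)² - 96) + v = (((0 + (5 - 2*2))*(2 + 6) + 4)² - 96) + 13 = (((0 + (5 - 4))*8 + 4)² - 96) + 13 = (((0 + 1)*8 + 4)² - 96) + 13 = ((1*8 + 4)² - 96) + 13 = ((8 + 4)² - 96) + 13 = (12² - 96) + 13 = (144 - 96) + 13 = 48 + 13 = 61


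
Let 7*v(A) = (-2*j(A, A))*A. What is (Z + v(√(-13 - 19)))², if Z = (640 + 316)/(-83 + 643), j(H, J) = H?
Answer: 47089/400 ≈ 117.72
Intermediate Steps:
Z = 239/140 (Z = 956/560 = 956*(1/560) = 239/140 ≈ 1.7071)
v(A) = -2*A²/7 (v(A) = ((-2*A)*A)/7 = (-2*A²)/7 = -2*A²/7)
(Z + v(√(-13 - 19)))² = (239/140 - 2*(√(-13 - 19))²/7)² = (239/140 - 2*(√(-32))²/7)² = (239/140 - 2*(4*I*√2)²/7)² = (239/140 - 2/7*(-32))² = (239/140 + 64/7)² = (217/20)² = 47089/400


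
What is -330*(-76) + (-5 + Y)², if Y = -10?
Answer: 25305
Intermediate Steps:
-330*(-76) + (-5 + Y)² = -330*(-76) + (-5 - 10)² = 25080 + (-15)² = 25080 + 225 = 25305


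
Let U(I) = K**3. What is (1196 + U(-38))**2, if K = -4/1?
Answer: 1281424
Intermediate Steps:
K = -4 (K = -4*1 = -4)
U(I) = -64 (U(I) = (-4)**3 = -64)
(1196 + U(-38))**2 = (1196 - 64)**2 = 1132**2 = 1281424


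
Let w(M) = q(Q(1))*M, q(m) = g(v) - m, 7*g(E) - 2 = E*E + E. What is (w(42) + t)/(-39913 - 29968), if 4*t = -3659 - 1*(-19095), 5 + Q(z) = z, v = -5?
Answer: -4159/69881 ≈ -0.059515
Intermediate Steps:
g(E) = 2/7 + E/7 + E²/7 (g(E) = 2/7 + (E*E + E)/7 = 2/7 + (E² + E)/7 = 2/7 + (E + E²)/7 = 2/7 + (E/7 + E²/7) = 2/7 + E/7 + E²/7)
Q(z) = -5 + z
t = 3859 (t = (-3659 - 1*(-19095))/4 = (-3659 + 19095)/4 = (¼)*15436 = 3859)
q(m) = 22/7 - m (q(m) = (2/7 + (⅐)*(-5) + (⅐)*(-5)²) - m = (2/7 - 5/7 + (⅐)*25) - m = (2/7 - 5/7 + 25/7) - m = 22/7 - m)
w(M) = 50*M/7 (w(M) = (22/7 - (-5 + 1))*M = (22/7 - 1*(-4))*M = (22/7 + 4)*M = 50*M/7)
(w(42) + t)/(-39913 - 29968) = ((50/7)*42 + 3859)/(-39913 - 29968) = (300 + 3859)/(-69881) = 4159*(-1/69881) = -4159/69881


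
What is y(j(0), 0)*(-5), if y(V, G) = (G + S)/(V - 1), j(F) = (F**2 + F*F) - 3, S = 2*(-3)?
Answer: -15/2 ≈ -7.5000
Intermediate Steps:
S = -6
j(F) = -3 + 2*F**2 (j(F) = (F**2 + F**2) - 3 = 2*F**2 - 3 = -3 + 2*F**2)
y(V, G) = (-6 + G)/(-1 + V) (y(V, G) = (G - 6)/(V - 1) = (-6 + G)/(-1 + V))
y(j(0), 0)*(-5) = ((-6 + 0)/(-1 + (-3 + 2*0**2)))*(-5) = (-6/(-1 + (-3 + 2*0)))*(-5) = (-6/(-1 + (-3 + 0)))*(-5) = (-6/(-1 - 3))*(-5) = (-6/(-4))*(-5) = -1/4*(-6)*(-5) = (3/2)*(-5) = -15/2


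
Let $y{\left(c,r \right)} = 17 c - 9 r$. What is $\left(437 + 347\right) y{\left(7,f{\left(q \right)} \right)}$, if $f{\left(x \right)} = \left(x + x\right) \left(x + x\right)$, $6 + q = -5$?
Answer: $-3321808$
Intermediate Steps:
$q = -11$ ($q = -6 - 5 = -11$)
$f{\left(x \right)} = 4 x^{2}$ ($f{\left(x \right)} = 2 x 2 x = 4 x^{2}$)
$y{\left(c,r \right)} = - 9 r + 17 c$
$\left(437 + 347\right) y{\left(7,f{\left(q \right)} \right)} = \left(437 + 347\right) \left(- 9 \cdot 4 \left(-11\right)^{2} + 17 \cdot 7\right) = 784 \left(- 9 \cdot 4 \cdot 121 + 119\right) = 784 \left(\left(-9\right) 484 + 119\right) = 784 \left(-4356 + 119\right) = 784 \left(-4237\right) = -3321808$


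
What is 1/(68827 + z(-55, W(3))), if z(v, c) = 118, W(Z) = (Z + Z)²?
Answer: 1/68945 ≈ 1.4504e-5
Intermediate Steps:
W(Z) = 4*Z² (W(Z) = (2*Z)² = 4*Z²)
1/(68827 + z(-55, W(3))) = 1/(68827 + 118) = 1/68945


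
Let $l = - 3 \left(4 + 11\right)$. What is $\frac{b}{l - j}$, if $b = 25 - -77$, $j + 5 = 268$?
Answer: $- \frac{51}{154} \approx -0.33117$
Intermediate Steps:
$j = 263$ ($j = -5 + 268 = 263$)
$b = 102$ ($b = 25 + 77 = 102$)
$l = -45$ ($l = \left(-3\right) 15 = -45$)
$\frac{b}{l - j} = \frac{102}{-45 - 263} = \frac{102}{-308} = 102 \left(- \frac{1}{308}\right) = - \frac{51}{154}$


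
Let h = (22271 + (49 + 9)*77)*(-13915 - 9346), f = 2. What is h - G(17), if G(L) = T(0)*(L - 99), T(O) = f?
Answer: -621929193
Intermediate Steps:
T(O) = 2
G(L) = -198 + 2*L (G(L) = 2*(L - 99) = 2*(-99 + L) = -198 + 2*L)
h = -621929357 (h = (22271 + 58*77)*(-23261) = (22271 + 4466)*(-23261) = 26737*(-23261) = -621929357)
h - G(17) = -621929357 - (-198 + 2*17) = -621929357 - (-198 + 34) = -621929357 - 1*(-164) = -621929357 + 164 = -621929193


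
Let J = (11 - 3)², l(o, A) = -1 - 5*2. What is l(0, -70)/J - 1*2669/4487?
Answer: -220173/287168 ≈ -0.76670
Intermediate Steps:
l(o, A) = -11 (l(o, A) = -1 - 10 = -11)
J = 64 (J = 8² = 64)
l(0, -70)/J - 1*2669/4487 = -11/64 - 1*2669/4487 = -11*1/64 - 2669*1/4487 = -11/64 - 2669/4487 = -220173/287168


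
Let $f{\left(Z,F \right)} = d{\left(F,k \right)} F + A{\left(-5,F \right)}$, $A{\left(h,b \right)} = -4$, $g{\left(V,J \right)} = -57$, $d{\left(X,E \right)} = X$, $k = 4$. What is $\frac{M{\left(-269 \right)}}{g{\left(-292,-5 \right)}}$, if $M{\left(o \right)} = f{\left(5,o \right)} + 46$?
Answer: $- \frac{72403}{57} \approx -1270.2$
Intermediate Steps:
$f{\left(Z,F \right)} = -4 + F^{2}$ ($f{\left(Z,F \right)} = F F - 4 = F^{2} - 4 = -4 + F^{2}$)
$M{\left(o \right)} = 42 + o^{2}$ ($M{\left(o \right)} = \left(-4 + o^{2}\right) + 46 = 42 + o^{2}$)
$\frac{M{\left(-269 \right)}}{g{\left(-292,-5 \right)}} = \frac{42 + \left(-269\right)^{2}}{-57} = \left(42 + 72361\right) \left(- \frac{1}{57}\right) = 72403 \left(- \frac{1}{57}\right) = - \frac{72403}{57}$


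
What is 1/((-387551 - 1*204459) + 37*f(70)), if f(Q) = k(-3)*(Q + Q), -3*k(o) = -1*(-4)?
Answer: -3/1796750 ≈ -1.6697e-6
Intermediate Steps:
k(o) = -4/3 (k(o) = -(-1)*(-4)/3 = -⅓*4 = -4/3)
f(Q) = -8*Q/3 (f(Q) = -4*(Q + Q)/3 = -8*Q/3)
1/((-387551 - 1*204459) + 37*f(70)) = 1/((-387551 - 1*204459) + 37*(-8/3*70)) = 1/((-387551 - 204459) + 37*(-560/3)) = 1/(-592010 - 20720/3) = 1/(-1796750/3) = -3/1796750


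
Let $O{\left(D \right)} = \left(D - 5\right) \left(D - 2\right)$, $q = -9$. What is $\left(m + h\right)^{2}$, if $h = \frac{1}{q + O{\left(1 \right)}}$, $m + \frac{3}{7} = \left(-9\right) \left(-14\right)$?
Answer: $\frac{19254544}{1225} \approx 15718.0$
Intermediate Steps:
$m = \frac{879}{7}$ ($m = - \frac{3}{7} - -126 = - \frac{3}{7} + 126 = \frac{879}{7} \approx 125.57$)
$O{\left(D \right)} = \left(-5 + D\right) \left(-2 + D\right)$
$h = - \frac{1}{5}$ ($h = \frac{1}{-9 + \left(10 + 1^{2} - 7\right)} = \frac{1}{-9 + \left(10 + 1 - 7\right)} = \frac{1}{-9 + 4} = \frac{1}{-5} = - \frac{1}{5} \approx -0.2$)
$\left(m + h\right)^{2} = \left(\frac{879}{7} - \frac{1}{5}\right)^{2} = \left(\frac{4388}{35}\right)^{2} = \frac{19254544}{1225}$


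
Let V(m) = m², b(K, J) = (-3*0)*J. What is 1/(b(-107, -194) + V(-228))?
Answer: 1/51984 ≈ 1.9237e-5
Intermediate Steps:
b(K, J) = 0 (b(K, J) = 0*J = 0)
1/(b(-107, -194) + V(-228)) = 1/(0 + (-228)²) = 1/(0 + 51984) = 1/51984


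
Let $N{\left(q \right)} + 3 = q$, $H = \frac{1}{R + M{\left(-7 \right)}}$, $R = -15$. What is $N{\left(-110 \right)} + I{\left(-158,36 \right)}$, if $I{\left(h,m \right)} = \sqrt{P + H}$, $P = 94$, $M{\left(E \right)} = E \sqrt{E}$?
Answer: $-113 + \sqrt{\frac{1409 + 658 i \sqrt{7}}{15 + 7 i \sqrt{7}}} \approx -103.31 + 0.0016818 i$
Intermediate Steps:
$M{\left(E \right)} = E^{\frac{3}{2}}$
$H = \frac{1}{-15 - 7 i \sqrt{7}}$ ($H = \frac{1}{-15 + \left(-7\right)^{\frac{3}{2}}} = \frac{1}{-15 - 7 i \sqrt{7}} \approx -0.026408 + 0.032606 i$)
$N{\left(q \right)} = -3 + q$
$I{\left(h,m \right)} = \sqrt{94 + \frac{i}{- 15 i + 7 \sqrt{7}}}$
$N{\left(-110 \right)} + I{\left(-158,36 \right)} = \left(-3 - 110\right) + \sqrt{\frac{1409 + 658 i \sqrt{7}}{15 + 7 i \sqrt{7}}} = -113 + \sqrt{\frac{1409 + 658 i \sqrt{7}}{15 + 7 i \sqrt{7}}}$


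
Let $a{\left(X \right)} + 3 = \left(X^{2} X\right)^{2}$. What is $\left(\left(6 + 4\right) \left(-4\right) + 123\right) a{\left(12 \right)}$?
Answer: $247836423$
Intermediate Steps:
$a{\left(X \right)} = -3 + X^{6}$ ($a{\left(X \right)} = -3 + \left(X^{2} X\right)^{2} = -3 + \left(X^{3}\right)^{2} = -3 + X^{6}$)
$\left(\left(6 + 4\right) \left(-4\right) + 123\right) a{\left(12 \right)} = \left(\left(6 + 4\right) \left(-4\right) + 123\right) \left(-3 + 12^{6}\right) = \left(10 \left(-4\right) + 123\right) \left(-3 + 2985984\right) = \left(-40 + 123\right) 2985981 = 83 \cdot 2985981 = 247836423$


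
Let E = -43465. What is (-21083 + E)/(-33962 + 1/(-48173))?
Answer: 3109470804/1636051427 ≈ 1.9006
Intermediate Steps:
(-21083 + E)/(-33962 + 1/(-48173)) = (-21083 - 43465)/(-33962 + 1/(-48173)) = -64548/(-33962 - 1/48173) = -64548/(-1636051427/48173) = -64548*(-48173/1636051427) = 3109470804/1636051427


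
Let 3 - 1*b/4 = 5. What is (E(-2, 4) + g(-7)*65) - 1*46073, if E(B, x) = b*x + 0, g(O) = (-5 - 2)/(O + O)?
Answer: -92145/2 ≈ -46073.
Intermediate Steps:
b = -8 (b = 12 - 4*5 = 12 - 20 = -8)
g(O) = -7/(2*O) (g(O) = -7*1/(2*O) = -7/(2*O))
E(B, x) = -8*x (E(B, x) = -8*x + 0 = -8*x)
(E(-2, 4) + g(-7)*65) - 1*46073 = (-8*4 - 7/2/(-7)*65) - 1*46073 = (-32 - 7/2*(-⅐)*65) - 46073 = (-32 + (½)*65) - 46073 = (-32 + 65/2) - 46073 = ½ - 46073 = -92145/2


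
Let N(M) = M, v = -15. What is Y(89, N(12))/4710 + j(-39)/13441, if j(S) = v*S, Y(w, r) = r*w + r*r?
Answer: 3174307/10551185 ≈ 0.30085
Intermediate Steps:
Y(w, r) = r**2 + r*w (Y(w, r) = r*w + r**2 = r**2 + r*w)
j(S) = -15*S
Y(89, N(12))/4710 + j(-39)/13441 = (12*(12 + 89))/4710 - 15*(-39)/13441 = (12*101)*(1/4710) + 585*(1/13441) = 1212*(1/4710) + 585/13441 = 202/785 + 585/13441 = 3174307/10551185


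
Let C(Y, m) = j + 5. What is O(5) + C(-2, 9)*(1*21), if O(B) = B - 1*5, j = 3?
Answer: 168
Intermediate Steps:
C(Y, m) = 8 (C(Y, m) = 3 + 5 = 8)
O(B) = -5 + B (O(B) = B - 5 = -5 + B)
O(5) + C(-2, 9)*(1*21) = (-5 + 5) + 8*(1*21) = 0 + 8*21 = 0 + 168 = 168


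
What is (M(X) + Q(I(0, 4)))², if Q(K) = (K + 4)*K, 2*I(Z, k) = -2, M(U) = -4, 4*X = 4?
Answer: 49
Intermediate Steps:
X = 1 (X = (¼)*4 = 1)
I(Z, k) = -1 (I(Z, k) = (½)*(-2) = -1)
Q(K) = K*(4 + K) (Q(K) = (4 + K)*K = K*(4 + K))
(M(X) + Q(I(0, 4)))² = (-4 - (4 - 1))² = (-4 - 1*3)² = (-4 - 3)² = (-7)² = 49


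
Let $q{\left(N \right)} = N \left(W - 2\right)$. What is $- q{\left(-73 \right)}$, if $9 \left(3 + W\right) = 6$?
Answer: $- \frac{949}{3} \approx -316.33$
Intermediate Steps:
$W = - \frac{7}{3}$ ($W = -3 + \frac{1}{9} \cdot 6 = -3 + \frac{2}{3} = - \frac{7}{3} \approx -2.3333$)
$q{\left(N \right)} = - \frac{13 N}{3}$ ($q{\left(N \right)} = N \left(- \frac{7}{3} - 2\right) = N \left(- \frac{13}{3}\right) = - \frac{13 N}{3}$)
$- q{\left(-73 \right)} = - \frac{\left(-13\right) \left(-73\right)}{3} = \left(-1\right) \frac{949}{3} = - \frac{949}{3}$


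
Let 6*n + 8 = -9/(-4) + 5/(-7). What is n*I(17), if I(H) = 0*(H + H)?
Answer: 0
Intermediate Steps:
n = -181/168 (n = -4/3 + (-9/(-4) + 5/(-7))/6 = -4/3 + (-9*(-1/4) + 5*(-1/7))/6 = -4/3 + (9/4 - 5/7)/6 = -4/3 + (1/6)*(43/28) = -4/3 + 43/168 = -181/168 ≈ -1.0774)
I(H) = 0 (I(H) = 0*(2*H) = 0)
n*I(17) = -181/168*0 = 0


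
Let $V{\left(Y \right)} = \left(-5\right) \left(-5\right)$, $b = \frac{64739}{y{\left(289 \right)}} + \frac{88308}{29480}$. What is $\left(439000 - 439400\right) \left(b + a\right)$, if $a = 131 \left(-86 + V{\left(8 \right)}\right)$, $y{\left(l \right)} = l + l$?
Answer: $\frac{61001189680}{19363} \approx 3.1504 \cdot 10^{6}$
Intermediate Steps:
$y{\left(l \right)} = 2 l$
$b = \frac{11133794}{96815}$ ($b = \frac{64739}{2 \cdot 289} + \frac{88308}{29480} = \frac{64739}{578} + 88308 \cdot \frac{1}{29480} = 64739 \cdot \frac{1}{578} + \frac{2007}{670} = \frac{64739}{578} + \frac{2007}{670} = \frac{11133794}{96815} \approx 115.0$)
$V{\left(Y \right)} = 25$
$a = -7991$ ($a = 131 \left(-86 + 25\right) = 131 \left(-61\right) = -7991$)
$\left(439000 - 439400\right) \left(b + a\right) = \left(439000 - 439400\right) \left(\frac{11133794}{96815} - 7991\right) = \left(-400\right) \left(- \frac{762514871}{96815}\right) = \frac{61001189680}{19363}$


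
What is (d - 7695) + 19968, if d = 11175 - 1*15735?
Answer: 7713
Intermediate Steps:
d = -4560 (d = 11175 - 15735 = -4560)
(d - 7695) + 19968 = (-4560 - 7695) + 19968 = -12255 + 19968 = 7713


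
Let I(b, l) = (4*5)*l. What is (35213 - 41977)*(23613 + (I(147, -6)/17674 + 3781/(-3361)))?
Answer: -4743591886999376/29701157 ≈ -1.5971e+8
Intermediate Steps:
I(b, l) = 20*l
(35213 - 41977)*(23613 + (I(147, -6)/17674 + 3781/(-3361))) = (35213 - 41977)*(23613 + ((20*(-6))/17674 + 3781/(-3361))) = -6764*(23613 + (-120*1/17674 + 3781*(-1/3361))) = -6764*(23613 + (-60/8837 - 3781/3361)) = -6764*(23613 - 33614357/29701157) = -6764*701299805884/29701157 = -4743591886999376/29701157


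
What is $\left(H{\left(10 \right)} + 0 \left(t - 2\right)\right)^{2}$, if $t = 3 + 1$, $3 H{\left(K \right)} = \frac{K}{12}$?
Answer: $\frac{25}{324} \approx 0.07716$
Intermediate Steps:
$H{\left(K \right)} = \frac{K}{36}$ ($H{\left(K \right)} = \frac{K \frac{1}{12}}{3} = \frac{\frac{1}{12} K}{3} = \frac{K}{36}$)
$t = 4$
$\left(H{\left(10 \right)} + 0 \left(t - 2\right)\right)^{2} = \left(\frac{1}{36} \cdot 10 + 0 \left(4 - 2\right)\right)^{2} = \left(\frac{5}{18} + 0 \cdot 2\right)^{2} = \left(\frac{5}{18} + 0\right)^{2} = \left(\frac{5}{18}\right)^{2} = \frac{25}{324}$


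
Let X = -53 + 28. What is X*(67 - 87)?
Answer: 500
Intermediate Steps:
X = -25
X*(67 - 87) = -25*(67 - 87) = -25*(-20) = 500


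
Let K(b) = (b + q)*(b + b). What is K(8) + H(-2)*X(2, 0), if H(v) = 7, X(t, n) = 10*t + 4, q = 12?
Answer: 488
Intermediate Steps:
X(t, n) = 4 + 10*t
K(b) = 2*b*(12 + b) (K(b) = (b + 12)*(b + b) = (12 + b)*(2*b) = 2*b*(12 + b))
K(8) + H(-2)*X(2, 0) = 2*8*(12 + 8) + 7*(4 + 10*2) = 2*8*20 + 7*(4 + 20) = 320 + 7*24 = 320 + 168 = 488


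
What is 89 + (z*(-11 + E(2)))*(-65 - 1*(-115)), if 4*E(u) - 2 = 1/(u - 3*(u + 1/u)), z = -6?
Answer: 35779/11 ≈ 3252.6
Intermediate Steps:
E(u) = 1/2 + 1/(4*(-3/u - 2*u)) (E(u) = 1/2 + 1/(4*(u - 3*(u + 1/u))) = 1/2 + 1/(4*(u + (-3*u - 3/u))) = 1/2 + 1/(4*(-3/u - 2*u)))
89 + (z*(-11 + E(2)))*(-65 - 1*(-115)) = 89 + (-6*(-11 + (6 - 1*2 + 4*2**2)/(4*(3 + 2*2**2))))*(-65 - 1*(-115)) = 89 + (-6*(-11 + (6 - 2 + 4*4)/(4*(3 + 2*4))))*(-65 + 115) = 89 - 6*(-11 + (6 - 2 + 16)/(4*(3 + 8)))*50 = 89 - 6*(-11 + (1/4)*20/11)*50 = 89 - 6*(-11 + (1/4)*(1/11)*20)*50 = 89 - 6*(-11 + 5/11)*50 = 89 - 6*(-116/11)*50 = 89 + (696/11)*50 = 89 + 34800/11 = 35779/11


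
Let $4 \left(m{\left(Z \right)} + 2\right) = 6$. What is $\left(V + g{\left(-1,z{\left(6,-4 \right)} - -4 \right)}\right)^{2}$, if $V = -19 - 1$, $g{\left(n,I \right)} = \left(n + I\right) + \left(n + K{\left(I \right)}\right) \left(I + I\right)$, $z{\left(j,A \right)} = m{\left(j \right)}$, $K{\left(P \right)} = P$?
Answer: $0$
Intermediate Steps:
$m{\left(Z \right)} = - \frac{1}{2}$ ($m{\left(Z \right)} = -2 + \frac{1}{4} \cdot 6 = -2 + \frac{3}{2} = - \frac{1}{2}$)
$z{\left(j,A \right)} = - \frac{1}{2}$
$g{\left(n,I \right)} = I + n + 2 I \left(I + n\right)$ ($g{\left(n,I \right)} = \left(n + I\right) + \left(n + I\right) \left(I + I\right) = \left(I + n\right) + \left(I + n\right) 2 I = \left(I + n\right) + 2 I \left(I + n\right) = I + n + 2 I \left(I + n\right)$)
$V = -20$
$\left(V + g{\left(-1,z{\left(6,-4 \right)} - -4 \right)}\right)^{2} = \left(-20 + \left(\left(- \frac{1}{2} - -4\right) - 1 + 2 \left(- \frac{1}{2} - -4\right)^{2} + 2 \left(- \frac{1}{2} - -4\right) \left(-1\right)\right)\right)^{2} = \left(-20 + \left(\left(- \frac{1}{2} + 4\right) - 1 + 2 \left(- \frac{1}{2} + 4\right)^{2} + 2 \left(- \frac{1}{2} + 4\right) \left(-1\right)\right)\right)^{2} = \left(-20 + \left(\frac{7}{2} - 1 + 2 \left(\frac{7}{2}\right)^{2} + 2 \cdot \frac{7}{2} \left(-1\right)\right)\right)^{2} = \left(-20 + \left(\frac{7}{2} - 1 + 2 \cdot \frac{49}{4} - 7\right)\right)^{2} = \left(-20 + \left(\frac{7}{2} - 1 + \frac{49}{2} - 7\right)\right)^{2} = \left(-20 + 20\right)^{2} = 0^{2} = 0$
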